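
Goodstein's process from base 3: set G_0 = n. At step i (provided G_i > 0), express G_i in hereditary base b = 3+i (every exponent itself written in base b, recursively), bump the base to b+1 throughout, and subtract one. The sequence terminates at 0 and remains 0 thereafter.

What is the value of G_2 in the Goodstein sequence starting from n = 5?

base 3: 5 = 3 + 2; at 4: 4 + 2 = 6; next = 5
base 4: 5 = 4 + 1; at 5: 5 + 1 = 6; next = 5
base 5: 5 = 5; at 6: 6 = 6; next = 5

5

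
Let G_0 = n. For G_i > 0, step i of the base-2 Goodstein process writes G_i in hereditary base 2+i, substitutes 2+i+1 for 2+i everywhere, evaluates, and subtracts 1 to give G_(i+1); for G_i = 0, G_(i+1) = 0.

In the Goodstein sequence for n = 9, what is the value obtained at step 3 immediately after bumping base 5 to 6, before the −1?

[0] 9 ≡ 2^(2 + 1) + 1 (base 2). Lift 3: 82. −1: 81.
[1] 81 ≡ 3^(3 + 1) (base 3). Lift 4: 1024. −1: 1023.
[2] 1023 ≡ 3·4^4 + 3·4^3 + 3·4^2 + 3·4 + 3 (base 4). Lift 5: 9843. −1: 9842.
[3] 9842 ≡ 3·5^5 + 3·5^3 + 3·5^2 + 3·5 + 2 (base 5). Lift 6: 140744. −1: 140743.

140744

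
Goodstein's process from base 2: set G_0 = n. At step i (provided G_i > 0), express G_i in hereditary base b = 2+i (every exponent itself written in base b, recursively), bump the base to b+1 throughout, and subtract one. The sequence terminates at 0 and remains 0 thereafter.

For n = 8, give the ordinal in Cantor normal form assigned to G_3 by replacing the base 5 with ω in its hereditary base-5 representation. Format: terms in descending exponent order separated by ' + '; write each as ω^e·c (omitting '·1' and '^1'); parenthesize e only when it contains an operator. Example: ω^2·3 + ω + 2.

ω^ω·2 + ω^2·2 + ω·2

G_0 = 8. HB_2(8) = 2^(2 + 1). Bump = 81. G_1 = 80.
G_1 = 80. HB_3(80) = 2·3^3 + 2·3^2 + 2·3 + 2. Bump = 554. G_2 = 553.
G_2 = 553. HB_4(553) = 2·4^4 + 2·4^2 + 2·4 + 1. Bump = 6311. G_3 = 6310.
G_3 = 6310. HB_5(6310) = 2·5^5 + 2·5^2 + 2·5. Bump = 93396. G_4 = 93395.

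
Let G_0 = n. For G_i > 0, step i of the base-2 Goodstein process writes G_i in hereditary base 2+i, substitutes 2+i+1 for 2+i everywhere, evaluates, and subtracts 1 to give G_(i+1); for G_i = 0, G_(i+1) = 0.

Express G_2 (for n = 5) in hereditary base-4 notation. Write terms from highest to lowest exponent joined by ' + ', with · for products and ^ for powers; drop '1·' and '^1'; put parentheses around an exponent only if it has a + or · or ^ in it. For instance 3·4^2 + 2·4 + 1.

(0) 5|_2 = 2^2 + 1 ↦ 3^3 + 1|_3 = 28 ⇒ 27
(1) 27|_3 = 3^3 ↦ 4^4|_4 = 256 ⇒ 255
(2) 255|_4 = 3·4^3 + 3·4^2 + 3·4 + 3 ↦ 3·5^3 + 3·5^2 + 3·5 + 3|_5 = 468 ⇒ 467

3·4^3 + 3·4^2 + 3·4 + 3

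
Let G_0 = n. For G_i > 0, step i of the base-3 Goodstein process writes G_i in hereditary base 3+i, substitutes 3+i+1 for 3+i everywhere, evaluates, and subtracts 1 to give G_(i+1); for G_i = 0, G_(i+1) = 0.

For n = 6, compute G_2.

step 0: 6 = 2·3; sub 4 for 3: 2·4; = 8; G_1 = 8−1 = 7
step 1: 7 = 4 + 3; sub 5 for 4: 5 + 3; = 8; G_2 = 8−1 = 7
step 2: 7 = 5 + 2; sub 6 for 5: 6 + 2; = 8; G_3 = 8−1 = 7

7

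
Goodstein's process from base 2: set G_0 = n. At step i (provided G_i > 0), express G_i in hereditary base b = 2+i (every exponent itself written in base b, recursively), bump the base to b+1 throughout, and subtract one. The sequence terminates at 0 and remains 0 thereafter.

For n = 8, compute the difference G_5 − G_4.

i=0: 8 = 2^(2 + 1) (b=2); 2→3: 3^(3 + 1) = 81; 81−1 = 80
i=1: 80 = 2·3^3 + 2·3^2 + 2·3 + 2 (b=3); 3→4: 2·4^4 + 2·4^2 + 2·4 + 2 = 554; 554−1 = 553
i=2: 553 = 2·4^4 + 2·4^2 + 2·4 + 1 (b=4); 4→5: 2·5^5 + 2·5^2 + 2·5 + 1 = 6311; 6311−1 = 6310
i=3: 6310 = 2·5^5 + 2·5^2 + 2·5 (b=5); 5→6: 2·6^6 + 2·6^2 + 2·6 = 93396; 93396−1 = 93395
i=4: 93395 = 2·6^6 + 2·6^2 + 6 + 5 (b=6); 6→7: 2·7^7 + 2·7^2 + 7 + 5 = 1647196; 1647196−1 = 1647195

1553800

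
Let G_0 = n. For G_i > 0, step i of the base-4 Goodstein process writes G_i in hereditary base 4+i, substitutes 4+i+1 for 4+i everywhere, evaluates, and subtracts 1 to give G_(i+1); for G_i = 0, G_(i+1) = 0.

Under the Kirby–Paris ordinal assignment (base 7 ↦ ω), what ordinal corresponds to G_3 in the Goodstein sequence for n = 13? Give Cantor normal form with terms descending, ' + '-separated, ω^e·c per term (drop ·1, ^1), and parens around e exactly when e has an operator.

ω·2 + 4

13 —HB4→ 3·4 + 1 —bump→ 3·5 + 1 = 16 —(−1)→ 15
15 —HB5→ 3·5 —bump→ 3·6 = 18 —(−1)→ 17
17 —HB6→ 2·6 + 5 —bump→ 2·7 + 5 = 19 —(−1)→ 18
18 —HB7→ 2·7 + 4 —bump→ 2·8 + 4 = 20 —(−1)→ 19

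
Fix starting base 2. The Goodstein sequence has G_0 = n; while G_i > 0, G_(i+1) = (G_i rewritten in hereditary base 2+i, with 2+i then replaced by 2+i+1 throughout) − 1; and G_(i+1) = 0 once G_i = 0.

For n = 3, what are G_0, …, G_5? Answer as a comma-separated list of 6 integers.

[0] 3 ≡ 2 + 1 (base 2). Lift 3: 4. −1: 3.
[1] 3 ≡ 3 (base 3). Lift 4: 4. −1: 3.
[2] 3 ≡ 3 (base 4). Lift 5: 3. −1: 2.
[3] 2 ≡ 2 (base 5). Lift 6: 2. −1: 1.
[4] 1 ≡ 1 (base 6). Lift 7: 1. −1: 0.

3, 3, 3, 2, 1, 0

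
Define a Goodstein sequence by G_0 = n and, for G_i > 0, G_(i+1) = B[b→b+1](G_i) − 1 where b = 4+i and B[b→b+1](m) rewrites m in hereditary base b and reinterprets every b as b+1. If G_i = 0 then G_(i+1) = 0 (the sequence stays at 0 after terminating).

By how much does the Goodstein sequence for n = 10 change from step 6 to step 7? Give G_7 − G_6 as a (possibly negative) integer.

G_0 = 10. HB_4(10) = 2·4 + 2. Bump = 12. G_1 = 11.
G_1 = 11. HB_5(11) = 2·5 + 1. Bump = 13. G_2 = 12.
G_2 = 12. HB_6(12) = 2·6. Bump = 14. G_3 = 13.
G_3 = 13. HB_7(13) = 7 + 6. Bump = 14. G_4 = 13.
G_4 = 13. HB_8(13) = 8 + 5. Bump = 14. G_5 = 13.
G_5 = 13. HB_9(13) = 9 + 4. Bump = 14. G_6 = 13.
G_6 = 13. HB_10(13) = 10 + 3. Bump = 14. G_7 = 13.

0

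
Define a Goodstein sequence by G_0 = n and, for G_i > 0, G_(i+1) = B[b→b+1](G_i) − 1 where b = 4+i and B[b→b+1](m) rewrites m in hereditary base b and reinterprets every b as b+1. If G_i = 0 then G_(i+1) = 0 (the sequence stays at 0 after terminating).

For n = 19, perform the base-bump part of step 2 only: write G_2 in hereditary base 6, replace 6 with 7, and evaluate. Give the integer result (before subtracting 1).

50

G_0 = 19. HB_4(19) = 4^2 + 3. Bump = 28. G_1 = 27.
G_1 = 27. HB_5(27) = 5^2 + 2. Bump = 38. G_2 = 37.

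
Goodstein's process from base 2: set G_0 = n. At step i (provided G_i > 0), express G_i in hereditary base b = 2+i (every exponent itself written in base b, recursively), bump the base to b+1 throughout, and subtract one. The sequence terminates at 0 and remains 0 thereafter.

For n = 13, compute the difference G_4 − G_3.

264619

G_0=13  [base 2] 2^(2 + 1) + 2^2 + 1  →[2↦3]→  3^(3 + 1) + 3^3 + 1 = 109  −1 ⇒ G_1=108
G_1=108  [base 3] 3^(3 + 1) + 3^3  →[3↦4]→  4^(4 + 1) + 4^4 = 1280  −1 ⇒ G_2=1279
G_2=1279  [base 4] 4^(4 + 1) + 3·4^3 + 3·4^2 + 3·4 + 3  →[4↦5]→  5^(5 + 1) + 3·5^3 + 3·5^2 + 3·5 + 3 = 16093  −1 ⇒ G_3=16092
G_3=16092  [base 5] 5^(5 + 1) + 3·5^3 + 3·5^2 + 3·5 + 2  →[5↦6]→  6^(6 + 1) + 3·6^3 + 3·6^2 + 3·6 + 2 = 280712  −1 ⇒ G_4=280711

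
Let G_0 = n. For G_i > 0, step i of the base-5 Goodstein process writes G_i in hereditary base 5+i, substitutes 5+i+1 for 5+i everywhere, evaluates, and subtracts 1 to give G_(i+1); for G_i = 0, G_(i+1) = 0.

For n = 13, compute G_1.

13 —HB5→ 2·5 + 3 —bump→ 2·6 + 3 = 15 —(−1)→ 14
14 —HB6→ 2·6 + 2 —bump→ 2·7 + 2 = 16 —(−1)→ 15

14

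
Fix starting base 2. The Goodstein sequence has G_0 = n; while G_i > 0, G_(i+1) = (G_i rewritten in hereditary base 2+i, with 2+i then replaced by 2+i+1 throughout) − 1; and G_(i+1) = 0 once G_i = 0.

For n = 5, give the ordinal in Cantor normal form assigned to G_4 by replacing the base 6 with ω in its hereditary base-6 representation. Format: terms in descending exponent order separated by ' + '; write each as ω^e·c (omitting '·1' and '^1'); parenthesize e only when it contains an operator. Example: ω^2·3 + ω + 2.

(0) 5|_2 = 2^2 + 1 ↦ 3^3 + 1|_3 = 28 ⇒ 27
(1) 27|_3 = 3^3 ↦ 4^4|_4 = 256 ⇒ 255
(2) 255|_4 = 3·4^3 + 3·4^2 + 3·4 + 3 ↦ 3·5^3 + 3·5^2 + 3·5 + 3|_5 = 468 ⇒ 467
(3) 467|_5 = 3·5^3 + 3·5^2 + 3·5 + 2 ↦ 3·6^3 + 3·6^2 + 3·6 + 2|_6 = 776 ⇒ 775
(4) 775|_6 = 3·6^3 + 3·6^2 + 3·6 + 1 ↦ 3·7^3 + 3·7^2 + 3·7 + 1|_7 = 1198 ⇒ 1197

ω^3·3 + ω^2·3 + ω·3 + 1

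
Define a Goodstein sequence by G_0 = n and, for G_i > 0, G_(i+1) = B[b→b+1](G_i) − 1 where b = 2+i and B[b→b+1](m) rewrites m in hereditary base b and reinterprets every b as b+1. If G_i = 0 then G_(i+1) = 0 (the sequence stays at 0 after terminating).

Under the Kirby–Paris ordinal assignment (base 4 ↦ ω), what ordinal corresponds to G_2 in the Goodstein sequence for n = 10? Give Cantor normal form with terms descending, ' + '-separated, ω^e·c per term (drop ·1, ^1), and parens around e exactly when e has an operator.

step 0: 10 = 2^(2 + 1) + 2; sub 3 for 2: 3^(3 + 1) + 3; = 84; G_1 = 84−1 = 83
step 1: 83 = 3^(3 + 1) + 2; sub 4 for 3: 4^(4 + 1) + 2; = 1026; G_2 = 1026−1 = 1025

ω^(ω + 1) + 1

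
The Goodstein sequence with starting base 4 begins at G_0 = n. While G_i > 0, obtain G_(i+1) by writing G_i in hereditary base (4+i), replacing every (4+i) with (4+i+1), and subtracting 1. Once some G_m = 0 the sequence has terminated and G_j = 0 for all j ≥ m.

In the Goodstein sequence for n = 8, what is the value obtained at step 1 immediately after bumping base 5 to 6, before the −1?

G_0=8  [base 4] 2·4  →[4↦5]→  2·5 = 10  −1 ⇒ G_1=9
G_1=9  [base 5] 5 + 4  →[5↦6]→  6 + 4 = 10  −1 ⇒ G_2=9

10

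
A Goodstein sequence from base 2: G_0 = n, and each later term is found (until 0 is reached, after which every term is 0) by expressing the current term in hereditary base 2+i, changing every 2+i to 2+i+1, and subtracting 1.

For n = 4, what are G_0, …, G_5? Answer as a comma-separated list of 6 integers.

[0] 4 ≡ 2^2 (base 2). Lift 3: 27. −1: 26.
[1] 26 ≡ 2·3^2 + 2·3 + 2 (base 3). Lift 4: 42. −1: 41.
[2] 41 ≡ 2·4^2 + 2·4 + 1 (base 4). Lift 5: 61. −1: 60.
[3] 60 ≡ 2·5^2 + 2·5 (base 5). Lift 6: 84. −1: 83.
[4] 83 ≡ 2·6^2 + 6 + 5 (base 6). Lift 7: 110. −1: 109.

4, 26, 41, 60, 83, 109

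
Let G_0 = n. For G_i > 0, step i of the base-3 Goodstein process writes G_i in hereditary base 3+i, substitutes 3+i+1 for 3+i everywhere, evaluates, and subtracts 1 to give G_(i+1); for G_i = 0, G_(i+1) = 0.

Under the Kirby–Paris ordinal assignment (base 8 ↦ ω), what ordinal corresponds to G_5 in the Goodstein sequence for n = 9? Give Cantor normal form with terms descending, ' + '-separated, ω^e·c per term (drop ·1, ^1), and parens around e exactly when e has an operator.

i=0: 9 = 3^2 (b=3); 3→4: 4^2 = 16; 16−1 = 15
i=1: 15 = 3·4 + 3 (b=4); 4→5: 3·5 + 3 = 18; 18−1 = 17
i=2: 17 = 3·5 + 2 (b=5); 5→6: 3·6 + 2 = 20; 20−1 = 19
i=3: 19 = 3·6 + 1 (b=6); 6→7: 3·7 + 1 = 22; 22−1 = 21
i=4: 21 = 3·7 (b=7); 7→8: 3·8 = 24; 24−1 = 23
i=5: 23 = 2·8 + 7 (b=8); 8→9: 2·9 + 7 = 25; 25−1 = 24

ω·2 + 7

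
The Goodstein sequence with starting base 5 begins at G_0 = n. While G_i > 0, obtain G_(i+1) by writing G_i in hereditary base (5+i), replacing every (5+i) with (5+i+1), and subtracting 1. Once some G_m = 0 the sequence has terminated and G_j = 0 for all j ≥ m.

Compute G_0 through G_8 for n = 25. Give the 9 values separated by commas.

G_0=25  [base 5] 5^2  →[5↦6]→  6^2 = 36  −1 ⇒ G_1=35
G_1=35  [base 6] 5·6 + 5  →[6↦7]→  5·7 + 5 = 40  −1 ⇒ G_2=39
G_2=39  [base 7] 5·7 + 4  →[7↦8]→  5·8 + 4 = 44  −1 ⇒ G_3=43
G_3=43  [base 8] 5·8 + 3  →[8↦9]→  5·9 + 3 = 48  −1 ⇒ G_4=47
G_4=47  [base 9] 5·9 + 2  →[9↦10]→  5·10 + 2 = 52  −1 ⇒ G_5=51
G_5=51  [base 10] 5·10 + 1  →[10↦11]→  5·11 + 1 = 56  −1 ⇒ G_6=55
G_6=55  [base 11] 5·11  →[11↦12]→  5·12 = 60  −1 ⇒ G_7=59
G_7=59  [base 12] 4·12 + 11  →[12↦13]→  4·13 + 11 = 63  −1 ⇒ G_8=62

25, 35, 39, 43, 47, 51, 55, 59, 62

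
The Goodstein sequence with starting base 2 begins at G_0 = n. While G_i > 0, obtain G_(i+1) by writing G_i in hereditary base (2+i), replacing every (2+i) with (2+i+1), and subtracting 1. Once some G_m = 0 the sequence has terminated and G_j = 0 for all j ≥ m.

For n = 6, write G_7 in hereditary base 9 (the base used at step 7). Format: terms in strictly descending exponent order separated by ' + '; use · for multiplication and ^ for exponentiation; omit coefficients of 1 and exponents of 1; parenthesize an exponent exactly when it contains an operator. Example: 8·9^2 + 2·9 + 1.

6 —HB2→ 2^2 + 2 —bump→ 3^3 + 3 = 30 —(−1)→ 29
29 —HB3→ 3^3 + 2 —bump→ 4^4 + 2 = 258 —(−1)→ 257
257 —HB4→ 4^4 + 1 —bump→ 5^5 + 1 = 3126 —(−1)→ 3125
3125 —HB5→ 5^5 —bump→ 6^6 = 46656 —(−1)→ 46655
46655 —HB6→ 5·6^5 + 5·6^4 + 5·6^3 + 5·6^2 + 5·6 + 5 —bump→ 5·7^5 + 5·7^4 + 5·7^3 + 5·7^2 + 5·7 + 5 = 98040 —(−1)→ 98039
98039 —HB7→ 5·7^5 + 5·7^4 + 5·7^3 + 5·7^2 + 5·7 + 4 —bump→ 5·8^5 + 5·8^4 + 5·8^3 + 5·8^2 + 5·8 + 4 = 187244 —(−1)→ 187243
187243 —HB8→ 5·8^5 + 5·8^4 + 5·8^3 + 5·8^2 + 5·8 + 3 —bump→ 5·9^5 + 5·9^4 + 5·9^3 + 5·9^2 + 5·9 + 3 = 332148 —(−1)→ 332147
332147 —HB9→ 5·9^5 + 5·9^4 + 5·9^3 + 5·9^2 + 5·9 + 2 —bump→ 5·10^5 + 5·10^4 + 5·10^3 + 5·10^2 + 5·10 + 2 = 555552 —(−1)→ 555551

5·9^5 + 5·9^4 + 5·9^3 + 5·9^2 + 5·9 + 2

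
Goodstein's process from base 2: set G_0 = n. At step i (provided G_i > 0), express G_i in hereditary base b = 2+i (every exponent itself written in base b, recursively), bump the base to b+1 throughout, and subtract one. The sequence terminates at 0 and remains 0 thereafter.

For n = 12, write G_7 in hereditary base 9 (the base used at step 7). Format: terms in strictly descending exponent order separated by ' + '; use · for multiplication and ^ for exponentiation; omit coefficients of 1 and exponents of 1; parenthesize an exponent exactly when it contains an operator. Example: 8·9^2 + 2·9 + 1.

(0) 12|_2 = 2^(2 + 1) + 2^2 ↦ 3^(3 + 1) + 3^3|_3 = 108 ⇒ 107
(1) 107|_3 = 3^(3 + 1) + 2·3^2 + 2·3 + 2 ↦ 4^(4 + 1) + 2·4^2 + 2·4 + 2|_4 = 1066 ⇒ 1065
(2) 1065|_4 = 4^(4 + 1) + 2·4^2 + 2·4 + 1 ↦ 5^(5 + 1) + 2·5^2 + 2·5 + 1|_5 = 15686 ⇒ 15685
(3) 15685|_5 = 5^(5 + 1) + 2·5^2 + 2·5 ↦ 6^(6 + 1) + 2·6^2 + 2·6|_6 = 280020 ⇒ 280019
(4) 280019|_6 = 6^(6 + 1) + 2·6^2 + 6 + 5 ↦ 7^(7 + 1) + 2·7^2 + 7 + 5|_7 = 5764911 ⇒ 5764910
(5) 5764910|_7 = 7^(7 + 1) + 2·7^2 + 7 + 4 ↦ 8^(8 + 1) + 2·8^2 + 8 + 4|_8 = 134217868 ⇒ 134217867
(6) 134217867|_8 = 8^(8 + 1) + 2·8^2 + 8 + 3 ↦ 9^(9 + 1) + 2·9^2 + 9 + 3|_9 = 3486784575 ⇒ 3486784574

9^(9 + 1) + 2·9^2 + 9 + 2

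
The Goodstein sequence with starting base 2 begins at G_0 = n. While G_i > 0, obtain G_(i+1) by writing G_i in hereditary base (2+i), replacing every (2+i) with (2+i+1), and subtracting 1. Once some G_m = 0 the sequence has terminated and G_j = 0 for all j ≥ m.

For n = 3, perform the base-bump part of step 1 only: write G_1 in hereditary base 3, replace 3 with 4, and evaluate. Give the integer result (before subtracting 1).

4

(0) 3|_2 = 2 + 1 ↦ 3 + 1|_3 = 4 ⇒ 3
(1) 3|_3 = 3 ↦ 4|_4 = 4 ⇒ 3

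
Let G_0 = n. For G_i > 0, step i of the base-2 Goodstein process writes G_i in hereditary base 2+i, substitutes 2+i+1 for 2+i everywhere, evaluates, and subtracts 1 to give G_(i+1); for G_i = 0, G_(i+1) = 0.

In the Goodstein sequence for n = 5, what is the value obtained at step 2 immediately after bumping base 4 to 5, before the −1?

468

5 —HB2→ 2^2 + 1 —bump→ 3^3 + 1 = 28 —(−1)→ 27
27 —HB3→ 3^3 —bump→ 4^4 = 256 —(−1)→ 255
255 —HB4→ 3·4^3 + 3·4^2 + 3·4 + 3 —bump→ 3·5^3 + 3·5^2 + 3·5 + 3 = 468 —(−1)→ 467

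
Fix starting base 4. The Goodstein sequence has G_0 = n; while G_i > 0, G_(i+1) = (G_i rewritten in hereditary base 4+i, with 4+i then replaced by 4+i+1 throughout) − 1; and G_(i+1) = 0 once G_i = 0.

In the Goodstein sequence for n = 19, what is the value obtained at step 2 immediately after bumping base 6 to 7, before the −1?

19 —HB4→ 4^2 + 3 —bump→ 5^2 + 3 = 28 —(−1)→ 27
27 —HB5→ 5^2 + 2 —bump→ 6^2 + 2 = 38 —(−1)→ 37

50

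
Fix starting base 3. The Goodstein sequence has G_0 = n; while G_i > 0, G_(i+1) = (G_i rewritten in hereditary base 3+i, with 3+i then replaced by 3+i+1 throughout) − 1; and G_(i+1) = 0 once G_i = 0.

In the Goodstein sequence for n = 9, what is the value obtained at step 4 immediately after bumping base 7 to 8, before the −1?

24

base 3: 9 = 3^2; at 4: 4^2 = 16; next = 15
base 4: 15 = 3·4 + 3; at 5: 3·5 + 3 = 18; next = 17
base 5: 17 = 3·5 + 2; at 6: 3·6 + 2 = 20; next = 19
base 6: 19 = 3·6 + 1; at 7: 3·7 + 1 = 22; next = 21
base 7: 21 = 3·7; at 8: 3·8 = 24; next = 23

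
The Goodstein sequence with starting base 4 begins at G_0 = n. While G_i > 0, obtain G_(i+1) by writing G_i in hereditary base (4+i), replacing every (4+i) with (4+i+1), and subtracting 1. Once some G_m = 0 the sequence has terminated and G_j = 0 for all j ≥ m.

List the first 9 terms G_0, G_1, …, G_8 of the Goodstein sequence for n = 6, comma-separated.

base 4: 6 = 4 + 2; at 5: 5 + 2 = 7; next = 6
base 5: 6 = 5 + 1; at 6: 6 + 1 = 7; next = 6
base 6: 6 = 6; at 7: 7 = 7; next = 6
base 7: 6 = 6; at 8: 6 = 6; next = 5
base 8: 5 = 5; at 9: 5 = 5; next = 4
base 9: 4 = 4; at 10: 4 = 4; next = 3
base 10: 3 = 3; at 11: 3 = 3; next = 2
base 11: 2 = 2; at 12: 2 = 2; next = 1

6, 6, 6, 6, 5, 4, 3, 2, 1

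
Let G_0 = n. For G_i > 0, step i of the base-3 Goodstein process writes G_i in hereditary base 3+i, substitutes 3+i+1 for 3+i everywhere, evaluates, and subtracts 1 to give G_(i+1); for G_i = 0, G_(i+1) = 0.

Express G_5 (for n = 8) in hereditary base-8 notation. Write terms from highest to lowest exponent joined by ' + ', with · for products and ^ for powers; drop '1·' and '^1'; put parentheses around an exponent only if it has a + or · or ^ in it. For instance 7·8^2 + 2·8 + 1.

i=0: 8 = 2·3 + 2 (b=3); 3→4: 2·4 + 2 = 10; 10−1 = 9
i=1: 9 = 2·4 + 1 (b=4); 4→5: 2·5 + 1 = 11; 11−1 = 10
i=2: 10 = 2·5 (b=5); 5→6: 2·6 = 12; 12−1 = 11
i=3: 11 = 6 + 5 (b=6); 6→7: 7 + 5 = 12; 12−1 = 11
i=4: 11 = 7 + 4 (b=7); 7→8: 8 + 4 = 12; 12−1 = 11
i=5: 11 = 8 + 3 (b=8); 8→9: 9 + 3 = 12; 12−1 = 11

8 + 3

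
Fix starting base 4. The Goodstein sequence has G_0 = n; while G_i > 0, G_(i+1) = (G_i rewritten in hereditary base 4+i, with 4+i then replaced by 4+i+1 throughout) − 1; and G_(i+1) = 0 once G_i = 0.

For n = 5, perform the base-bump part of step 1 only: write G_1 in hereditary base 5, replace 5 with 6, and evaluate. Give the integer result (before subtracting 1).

6

5 —HB4→ 4 + 1 —bump→ 5 + 1 = 6 —(−1)→ 5
5 —HB5→ 5 —bump→ 6 = 6 —(−1)→ 5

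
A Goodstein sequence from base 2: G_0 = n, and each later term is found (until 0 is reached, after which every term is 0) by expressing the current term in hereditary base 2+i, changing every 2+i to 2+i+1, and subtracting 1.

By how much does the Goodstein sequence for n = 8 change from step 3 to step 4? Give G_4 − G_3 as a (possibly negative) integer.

G_0 = 8. HB_2(8) = 2^(2 + 1). Bump = 81. G_1 = 80.
G_1 = 80. HB_3(80) = 2·3^3 + 2·3^2 + 2·3 + 2. Bump = 554. G_2 = 553.
G_2 = 553. HB_4(553) = 2·4^4 + 2·4^2 + 2·4 + 1. Bump = 6311. G_3 = 6310.
G_3 = 6310. HB_5(6310) = 2·5^5 + 2·5^2 + 2·5. Bump = 93396. G_4 = 93395.

87085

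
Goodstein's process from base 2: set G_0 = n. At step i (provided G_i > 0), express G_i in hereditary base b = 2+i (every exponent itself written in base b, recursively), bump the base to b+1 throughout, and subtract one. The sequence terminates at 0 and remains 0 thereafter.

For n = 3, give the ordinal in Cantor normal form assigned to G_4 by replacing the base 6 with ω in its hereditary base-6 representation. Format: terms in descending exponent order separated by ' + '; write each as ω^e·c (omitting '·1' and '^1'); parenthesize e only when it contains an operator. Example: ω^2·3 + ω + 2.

[0] 3 ≡ 2 + 1 (base 2). Lift 3: 4. −1: 3.
[1] 3 ≡ 3 (base 3). Lift 4: 4. −1: 3.
[2] 3 ≡ 3 (base 4). Lift 5: 3. −1: 2.
[3] 2 ≡ 2 (base 5). Lift 6: 2. −1: 1.
[4] 1 ≡ 1 (base 6). Lift 7: 1. −1: 0.

1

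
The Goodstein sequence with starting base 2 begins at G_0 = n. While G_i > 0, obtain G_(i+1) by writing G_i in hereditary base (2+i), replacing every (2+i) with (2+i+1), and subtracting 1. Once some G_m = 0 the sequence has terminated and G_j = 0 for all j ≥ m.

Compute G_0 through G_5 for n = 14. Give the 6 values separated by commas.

14, 110, 1281, 18750, 326591, 5862840

base 2: 14 = 2^(2 + 1) + 2^2 + 2; at 3: 3^(3 + 1) + 3^3 + 3 = 111; next = 110
base 3: 110 = 3^(3 + 1) + 3^3 + 2; at 4: 4^(4 + 1) + 4^4 + 2 = 1282; next = 1281
base 4: 1281 = 4^(4 + 1) + 4^4 + 1; at 5: 5^(5 + 1) + 5^5 + 1 = 18751; next = 18750
base 5: 18750 = 5^(5 + 1) + 5^5; at 6: 6^(6 + 1) + 6^6 = 326592; next = 326591
base 6: 326591 = 6^(6 + 1) + 5·6^5 + 5·6^4 + 5·6^3 + 5·6^2 + 5·6 + 5; at 7: 7^(7 + 1) + 5·7^5 + 5·7^4 + 5·7^3 + 5·7^2 + 5·7 + 5 = 5862841; next = 5862840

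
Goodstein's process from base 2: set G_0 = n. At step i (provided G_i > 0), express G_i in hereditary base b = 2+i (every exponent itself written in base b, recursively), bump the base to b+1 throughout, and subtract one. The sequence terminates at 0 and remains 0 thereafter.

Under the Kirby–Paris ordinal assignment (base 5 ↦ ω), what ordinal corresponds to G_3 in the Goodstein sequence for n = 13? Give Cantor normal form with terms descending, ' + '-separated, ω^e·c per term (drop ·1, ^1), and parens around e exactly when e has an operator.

base 2: 13 = 2^(2 + 1) + 2^2 + 1; at 3: 3^(3 + 1) + 3^3 + 1 = 109; next = 108
base 3: 108 = 3^(3 + 1) + 3^3; at 4: 4^(4 + 1) + 4^4 = 1280; next = 1279
base 4: 1279 = 4^(4 + 1) + 3·4^3 + 3·4^2 + 3·4 + 3; at 5: 5^(5 + 1) + 3·5^3 + 3·5^2 + 3·5 + 3 = 16093; next = 16092
base 5: 16092 = 5^(5 + 1) + 3·5^3 + 3·5^2 + 3·5 + 2; at 6: 6^(6 + 1) + 3·6^3 + 3·6^2 + 3·6 + 2 = 280712; next = 280711

ω^(ω + 1) + ω^3·3 + ω^2·3 + ω·3 + 2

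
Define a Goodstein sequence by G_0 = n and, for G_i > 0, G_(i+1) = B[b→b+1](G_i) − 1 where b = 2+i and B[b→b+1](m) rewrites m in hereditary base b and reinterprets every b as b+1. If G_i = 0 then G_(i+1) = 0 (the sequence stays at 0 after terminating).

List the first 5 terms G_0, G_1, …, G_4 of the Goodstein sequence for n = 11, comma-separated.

base 2: 11 = 2^(2 + 1) + 2 + 1; at 3: 3^(3 + 1) + 3 + 1 = 85; next = 84
base 3: 84 = 3^(3 + 1) + 3; at 4: 4^(4 + 1) + 4 = 1028; next = 1027
base 4: 1027 = 4^(4 + 1) + 3; at 5: 5^(5 + 1) + 3 = 15628; next = 15627
base 5: 15627 = 5^(5 + 1) + 2; at 6: 6^(6 + 1) + 2 = 279938; next = 279937

11, 84, 1027, 15627, 279937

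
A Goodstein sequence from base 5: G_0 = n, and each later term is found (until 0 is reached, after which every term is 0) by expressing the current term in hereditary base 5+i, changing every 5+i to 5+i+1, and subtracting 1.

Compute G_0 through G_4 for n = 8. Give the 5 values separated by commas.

base 5: 8 = 5 + 3; at 6: 6 + 3 = 9; next = 8
base 6: 8 = 6 + 2; at 7: 7 + 2 = 9; next = 8
base 7: 8 = 7 + 1; at 8: 8 + 1 = 9; next = 8
base 8: 8 = 8; at 9: 9 = 9; next = 8

8, 8, 8, 8, 8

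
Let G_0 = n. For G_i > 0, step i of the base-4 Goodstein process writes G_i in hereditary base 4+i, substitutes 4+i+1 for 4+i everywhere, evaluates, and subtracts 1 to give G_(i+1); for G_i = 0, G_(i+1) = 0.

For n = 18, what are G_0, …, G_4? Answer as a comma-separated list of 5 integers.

G_0 = 18. HB_4(18) = 4^2 + 2. Bump = 27. G_1 = 26.
G_1 = 26. HB_5(26) = 5^2 + 1. Bump = 37. G_2 = 36.
G_2 = 36. HB_6(36) = 6^2. Bump = 49. G_3 = 48.
G_3 = 48. HB_7(48) = 6·7 + 6. Bump = 54. G_4 = 53.

18, 26, 36, 48, 53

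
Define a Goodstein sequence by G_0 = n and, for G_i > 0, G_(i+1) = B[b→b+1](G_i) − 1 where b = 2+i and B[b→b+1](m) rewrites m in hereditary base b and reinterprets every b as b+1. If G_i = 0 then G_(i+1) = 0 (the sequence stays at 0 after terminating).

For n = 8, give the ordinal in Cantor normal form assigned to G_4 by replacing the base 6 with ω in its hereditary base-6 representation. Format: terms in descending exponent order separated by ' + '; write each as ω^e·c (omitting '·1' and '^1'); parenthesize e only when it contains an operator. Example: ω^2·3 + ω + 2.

ω^ω·2 + ω^2·2 + ω + 5

step 0: 8 = 2^(2 + 1); sub 3 for 2: 3^(3 + 1); = 81; G_1 = 81−1 = 80
step 1: 80 = 2·3^3 + 2·3^2 + 2·3 + 2; sub 4 for 3: 2·4^4 + 2·4^2 + 2·4 + 2; = 554; G_2 = 554−1 = 553
step 2: 553 = 2·4^4 + 2·4^2 + 2·4 + 1; sub 5 for 4: 2·5^5 + 2·5^2 + 2·5 + 1; = 6311; G_3 = 6311−1 = 6310
step 3: 6310 = 2·5^5 + 2·5^2 + 2·5; sub 6 for 5: 2·6^6 + 2·6^2 + 2·6; = 93396; G_4 = 93396−1 = 93395
step 4: 93395 = 2·6^6 + 2·6^2 + 6 + 5; sub 7 for 6: 2·7^7 + 2·7^2 + 7 + 5; = 1647196; G_5 = 1647196−1 = 1647195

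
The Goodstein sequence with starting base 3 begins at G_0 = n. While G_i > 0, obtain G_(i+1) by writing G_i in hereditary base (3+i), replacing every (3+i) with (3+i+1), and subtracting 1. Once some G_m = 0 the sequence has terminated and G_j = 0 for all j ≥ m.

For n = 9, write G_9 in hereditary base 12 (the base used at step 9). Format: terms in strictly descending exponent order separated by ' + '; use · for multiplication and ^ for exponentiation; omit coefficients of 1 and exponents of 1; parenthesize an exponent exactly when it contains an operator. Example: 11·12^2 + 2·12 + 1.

2·12 + 3

9 —HB3→ 3^2 —bump→ 4^2 = 16 —(−1)→ 15
15 —HB4→ 3·4 + 3 —bump→ 3·5 + 3 = 18 —(−1)→ 17
17 —HB5→ 3·5 + 2 —bump→ 3·6 + 2 = 20 —(−1)→ 19
19 —HB6→ 3·6 + 1 —bump→ 3·7 + 1 = 22 —(−1)→ 21
21 —HB7→ 3·7 —bump→ 3·8 = 24 —(−1)→ 23
23 —HB8→ 2·8 + 7 —bump→ 2·9 + 7 = 25 —(−1)→ 24
24 —HB9→ 2·9 + 6 —bump→ 2·10 + 6 = 26 —(−1)→ 25
25 —HB10→ 2·10 + 5 —bump→ 2·11 + 5 = 27 —(−1)→ 26
26 —HB11→ 2·11 + 4 —bump→ 2·12 + 4 = 28 —(−1)→ 27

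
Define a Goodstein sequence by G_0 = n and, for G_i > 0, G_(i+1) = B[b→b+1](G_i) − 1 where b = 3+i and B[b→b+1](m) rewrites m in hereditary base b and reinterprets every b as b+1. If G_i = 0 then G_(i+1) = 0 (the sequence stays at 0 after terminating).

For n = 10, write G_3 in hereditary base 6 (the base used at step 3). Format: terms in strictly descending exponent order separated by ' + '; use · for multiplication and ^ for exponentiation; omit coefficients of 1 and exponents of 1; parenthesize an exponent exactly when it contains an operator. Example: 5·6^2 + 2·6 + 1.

4·6 + 3

10 —HB3→ 3^2 + 1 —bump→ 4^2 + 1 = 17 —(−1)→ 16
16 —HB4→ 4^2 —bump→ 5^2 = 25 —(−1)→ 24
24 —HB5→ 4·5 + 4 —bump→ 4·6 + 4 = 28 —(−1)→ 27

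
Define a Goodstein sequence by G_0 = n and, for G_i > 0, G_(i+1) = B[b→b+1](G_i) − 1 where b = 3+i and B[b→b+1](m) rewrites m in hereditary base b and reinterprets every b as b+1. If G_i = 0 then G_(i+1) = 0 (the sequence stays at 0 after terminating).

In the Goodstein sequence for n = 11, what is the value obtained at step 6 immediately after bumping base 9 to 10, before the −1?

52

(0) 11|_3 = 3^2 + 2 ↦ 4^2 + 2|_4 = 18 ⇒ 17
(1) 17|_4 = 4^2 + 1 ↦ 5^2 + 1|_5 = 26 ⇒ 25
(2) 25|_5 = 5^2 ↦ 6^2|_6 = 36 ⇒ 35
(3) 35|_6 = 5·6 + 5 ↦ 5·7 + 5|_7 = 40 ⇒ 39
(4) 39|_7 = 5·7 + 4 ↦ 5·8 + 4|_8 = 44 ⇒ 43
(5) 43|_8 = 5·8 + 3 ↦ 5·9 + 3|_9 = 48 ⇒ 47
(6) 47|_9 = 5·9 + 2 ↦ 5·10 + 2|_10 = 52 ⇒ 51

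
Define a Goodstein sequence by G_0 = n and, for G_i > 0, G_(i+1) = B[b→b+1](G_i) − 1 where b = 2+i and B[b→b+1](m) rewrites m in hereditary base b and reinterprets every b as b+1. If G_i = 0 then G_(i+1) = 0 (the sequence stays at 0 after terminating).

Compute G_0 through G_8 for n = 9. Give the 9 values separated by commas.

9, 81, 1023, 9842, 140743, 2471826, 50333399, 1162263921, 30000003325

(0) 9|_2 = 2^(2 + 1) + 1 ↦ 3^(3 + 1) + 1|_3 = 82 ⇒ 81
(1) 81|_3 = 3^(3 + 1) ↦ 4^(4 + 1)|_4 = 1024 ⇒ 1023
(2) 1023|_4 = 3·4^4 + 3·4^3 + 3·4^2 + 3·4 + 3 ↦ 3·5^5 + 3·5^3 + 3·5^2 + 3·5 + 3|_5 = 9843 ⇒ 9842
(3) 9842|_5 = 3·5^5 + 3·5^3 + 3·5^2 + 3·5 + 2 ↦ 3·6^6 + 3·6^3 + 3·6^2 + 3·6 + 2|_6 = 140744 ⇒ 140743
(4) 140743|_6 = 3·6^6 + 3·6^3 + 3·6^2 + 3·6 + 1 ↦ 3·7^7 + 3·7^3 + 3·7^2 + 3·7 + 1|_7 = 2471827 ⇒ 2471826
(5) 2471826|_7 = 3·7^7 + 3·7^3 + 3·7^2 + 3·7 ↦ 3·8^8 + 3·8^3 + 3·8^2 + 3·8|_8 = 50333400 ⇒ 50333399
(6) 50333399|_8 = 3·8^8 + 3·8^3 + 3·8^2 + 2·8 + 7 ↦ 3·9^9 + 3·9^3 + 3·9^2 + 2·9 + 7|_9 = 1162263922 ⇒ 1162263921
(7) 1162263921|_9 = 3·9^9 + 3·9^3 + 3·9^2 + 2·9 + 6 ↦ 3·10^10 + 3·10^3 + 3·10^2 + 2·10 + 6|_10 = 30000003326 ⇒ 30000003325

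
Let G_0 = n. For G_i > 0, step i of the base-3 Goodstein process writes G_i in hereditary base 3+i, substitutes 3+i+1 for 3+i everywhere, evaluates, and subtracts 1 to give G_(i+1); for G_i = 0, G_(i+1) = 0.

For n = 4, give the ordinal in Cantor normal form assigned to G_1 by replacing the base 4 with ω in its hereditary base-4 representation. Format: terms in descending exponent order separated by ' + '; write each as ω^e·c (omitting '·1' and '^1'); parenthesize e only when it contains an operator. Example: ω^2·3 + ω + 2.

ω

step 0: 4 = 3 + 1; sub 4 for 3: 4 + 1; = 5; G_1 = 5−1 = 4
step 1: 4 = 4; sub 5 for 4: 5; = 5; G_2 = 5−1 = 4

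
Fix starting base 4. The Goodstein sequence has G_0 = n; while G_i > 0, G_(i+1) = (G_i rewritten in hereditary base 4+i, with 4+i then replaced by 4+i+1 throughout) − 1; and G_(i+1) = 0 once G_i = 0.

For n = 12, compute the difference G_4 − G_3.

1

i=0: 12 = 3·4 (b=4); 4→5: 3·5 = 15; 15−1 = 14
i=1: 14 = 2·5 + 4 (b=5); 5→6: 2·6 + 4 = 16; 16−1 = 15
i=2: 15 = 2·6 + 3 (b=6); 6→7: 2·7 + 3 = 17; 17−1 = 16
i=3: 16 = 2·7 + 2 (b=7); 7→8: 2·8 + 2 = 18; 18−1 = 17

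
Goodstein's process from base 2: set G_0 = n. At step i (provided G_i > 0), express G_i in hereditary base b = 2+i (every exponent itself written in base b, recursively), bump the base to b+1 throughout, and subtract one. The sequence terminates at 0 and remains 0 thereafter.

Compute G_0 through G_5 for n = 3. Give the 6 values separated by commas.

base 2: 3 = 2 + 1; at 3: 3 + 1 = 4; next = 3
base 3: 3 = 3; at 4: 4 = 4; next = 3
base 4: 3 = 3; at 5: 3 = 3; next = 2
base 5: 2 = 2; at 6: 2 = 2; next = 1
base 6: 1 = 1; at 7: 1 = 1; next = 0

3, 3, 3, 2, 1, 0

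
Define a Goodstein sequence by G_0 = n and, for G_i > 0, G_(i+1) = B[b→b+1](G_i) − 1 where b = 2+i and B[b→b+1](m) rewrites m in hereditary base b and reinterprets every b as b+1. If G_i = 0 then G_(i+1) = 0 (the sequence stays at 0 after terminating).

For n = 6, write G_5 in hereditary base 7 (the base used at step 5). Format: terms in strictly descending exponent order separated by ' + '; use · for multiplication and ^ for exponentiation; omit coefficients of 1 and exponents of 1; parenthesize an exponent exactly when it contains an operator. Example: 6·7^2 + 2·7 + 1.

G_0=6  [base 2] 2^2 + 2  →[2↦3]→  3^3 + 3 = 30  −1 ⇒ G_1=29
G_1=29  [base 3] 3^3 + 2  →[3↦4]→  4^4 + 2 = 258  −1 ⇒ G_2=257
G_2=257  [base 4] 4^4 + 1  →[4↦5]→  5^5 + 1 = 3126  −1 ⇒ G_3=3125
G_3=3125  [base 5] 5^5  →[5↦6]→  6^6 = 46656  −1 ⇒ G_4=46655
G_4=46655  [base 6] 5·6^5 + 5·6^4 + 5·6^3 + 5·6^2 + 5·6 + 5  →[6↦7]→  5·7^5 + 5·7^4 + 5·7^3 + 5·7^2 + 5·7 + 5 = 98040  −1 ⇒ G_5=98039
G_5=98039  [base 7] 5·7^5 + 5·7^4 + 5·7^3 + 5·7^2 + 5·7 + 4  →[7↦8]→  5·8^5 + 5·8^4 + 5·8^3 + 5·8^2 + 5·8 + 4 = 187244  −1 ⇒ G_6=187243

5·7^5 + 5·7^4 + 5·7^3 + 5·7^2 + 5·7 + 4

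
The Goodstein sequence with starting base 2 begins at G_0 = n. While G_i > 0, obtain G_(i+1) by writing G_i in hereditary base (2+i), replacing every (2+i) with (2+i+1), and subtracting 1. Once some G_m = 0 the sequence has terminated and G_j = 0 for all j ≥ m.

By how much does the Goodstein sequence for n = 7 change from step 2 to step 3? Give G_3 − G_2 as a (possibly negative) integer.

2868

base 2: 7 = 2^2 + 2 + 1; at 3: 3^3 + 3 + 1 = 31; next = 30
base 3: 30 = 3^3 + 3; at 4: 4^4 + 4 = 260; next = 259
base 4: 259 = 4^4 + 3; at 5: 5^5 + 3 = 3128; next = 3127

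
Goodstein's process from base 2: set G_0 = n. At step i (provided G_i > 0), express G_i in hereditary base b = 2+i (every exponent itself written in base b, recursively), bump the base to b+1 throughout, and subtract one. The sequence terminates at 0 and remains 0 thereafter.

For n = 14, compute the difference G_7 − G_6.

i=0: 14 = 2^(2 + 1) + 2^2 + 2 (b=2); 2→3: 3^(3 + 1) + 3^3 + 3 = 111; 111−1 = 110
i=1: 110 = 3^(3 + 1) + 3^3 + 2 (b=3); 3→4: 4^(4 + 1) + 4^4 + 2 = 1282; 1282−1 = 1281
i=2: 1281 = 4^(4 + 1) + 4^4 + 1 (b=4); 4→5: 5^(5 + 1) + 5^5 + 1 = 18751; 18751−1 = 18750
i=3: 18750 = 5^(5 + 1) + 5^5 (b=5); 5→6: 6^(6 + 1) + 6^6 = 326592; 326592−1 = 326591
i=4: 326591 = 6^(6 + 1) + 5·6^5 + 5·6^4 + 5·6^3 + 5·6^2 + 5·6 + 5 (b=6); 6→7: 7^(7 + 1) + 5·7^5 + 5·7^4 + 5·7^3 + 5·7^2 + 5·7 + 5 = 5862841; 5862841−1 = 5862840
i=5: 5862840 = 7^(7 + 1) + 5·7^5 + 5·7^4 + 5·7^3 + 5·7^2 + 5·7 + 4 (b=7); 7→8: 8^(8 + 1) + 5·8^5 + 5·8^4 + 5·8^3 + 5·8^2 + 5·8 + 4 = 134404972; 134404972−1 = 134404971
i=6: 134404971 = 8^(8 + 1) + 5·8^5 + 5·8^4 + 5·8^3 + 5·8^2 + 5·8 + 3 (b=8); 8→9: 9^(9 + 1) + 5·9^5 + 5·9^4 + 5·9^3 + 5·9^2 + 5·9 + 3 = 3487116549; 3487116549−1 = 3487116548

3352711577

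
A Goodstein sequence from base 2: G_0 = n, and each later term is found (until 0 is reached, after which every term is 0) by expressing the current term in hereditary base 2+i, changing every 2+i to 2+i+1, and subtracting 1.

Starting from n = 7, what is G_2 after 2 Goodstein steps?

step 0: 7 = 2^2 + 2 + 1; sub 3 for 2: 3^3 + 3 + 1; = 31; G_1 = 31−1 = 30
step 1: 30 = 3^3 + 3; sub 4 for 3: 4^4 + 4; = 260; G_2 = 260−1 = 259

259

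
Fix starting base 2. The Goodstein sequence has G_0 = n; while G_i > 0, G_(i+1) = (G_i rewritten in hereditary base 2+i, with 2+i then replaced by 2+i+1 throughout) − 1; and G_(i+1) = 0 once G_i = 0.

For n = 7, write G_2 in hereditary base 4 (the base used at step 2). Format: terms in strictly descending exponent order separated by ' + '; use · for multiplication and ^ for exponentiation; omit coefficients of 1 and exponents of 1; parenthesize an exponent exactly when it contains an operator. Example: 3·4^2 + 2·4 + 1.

G_0=7  [base 2] 2^2 + 2 + 1  →[2↦3]→  3^3 + 3 + 1 = 31  −1 ⇒ G_1=30
G_1=30  [base 3] 3^3 + 3  →[3↦4]→  4^4 + 4 = 260  −1 ⇒ G_2=259
G_2=259  [base 4] 4^4 + 3  →[4↦5]→  5^5 + 3 = 3128  −1 ⇒ G_3=3127

4^4 + 3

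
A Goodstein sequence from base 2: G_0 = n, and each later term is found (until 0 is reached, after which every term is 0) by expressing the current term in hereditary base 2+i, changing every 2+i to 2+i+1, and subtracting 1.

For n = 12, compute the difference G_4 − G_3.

G_0 = 12. HB_2(12) = 2^(2 + 1) + 2^2. Bump = 108. G_1 = 107.
G_1 = 107. HB_3(107) = 3^(3 + 1) + 2·3^2 + 2·3 + 2. Bump = 1066. G_2 = 1065.
G_2 = 1065. HB_4(1065) = 4^(4 + 1) + 2·4^2 + 2·4 + 1. Bump = 15686. G_3 = 15685.
G_3 = 15685. HB_5(15685) = 5^(5 + 1) + 2·5^2 + 2·5. Bump = 280020. G_4 = 280019.

264334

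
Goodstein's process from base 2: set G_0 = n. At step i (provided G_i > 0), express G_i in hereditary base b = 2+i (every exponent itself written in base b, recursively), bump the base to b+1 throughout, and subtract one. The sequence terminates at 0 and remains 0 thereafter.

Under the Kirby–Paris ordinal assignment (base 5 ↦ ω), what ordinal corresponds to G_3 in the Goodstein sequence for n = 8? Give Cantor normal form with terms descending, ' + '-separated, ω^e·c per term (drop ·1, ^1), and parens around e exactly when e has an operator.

ω^ω·2 + ω^2·2 + ω·2

i=0: 8 = 2^(2 + 1) (b=2); 2→3: 3^(3 + 1) = 81; 81−1 = 80
i=1: 80 = 2·3^3 + 2·3^2 + 2·3 + 2 (b=3); 3→4: 2·4^4 + 2·4^2 + 2·4 + 2 = 554; 554−1 = 553
i=2: 553 = 2·4^4 + 2·4^2 + 2·4 + 1 (b=4); 4→5: 2·5^5 + 2·5^2 + 2·5 + 1 = 6311; 6311−1 = 6310
i=3: 6310 = 2·5^5 + 2·5^2 + 2·5 (b=5); 5→6: 2·6^6 + 2·6^2 + 2·6 = 93396; 93396−1 = 93395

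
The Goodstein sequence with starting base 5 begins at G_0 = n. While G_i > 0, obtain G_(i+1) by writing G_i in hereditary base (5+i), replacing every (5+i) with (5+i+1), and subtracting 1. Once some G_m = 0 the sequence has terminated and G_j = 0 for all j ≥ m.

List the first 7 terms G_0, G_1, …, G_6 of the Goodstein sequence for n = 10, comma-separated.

G_0 = 10. HB_5(10) = 2·5. Bump = 12. G_1 = 11.
G_1 = 11. HB_6(11) = 6 + 5. Bump = 12. G_2 = 11.
G_2 = 11. HB_7(11) = 7 + 4. Bump = 12. G_3 = 11.
G_3 = 11. HB_8(11) = 8 + 3. Bump = 12. G_4 = 11.
G_4 = 11. HB_9(11) = 9 + 2. Bump = 12. G_5 = 11.
G_5 = 11. HB_10(11) = 10 + 1. Bump = 12. G_6 = 11.

10, 11, 11, 11, 11, 11, 11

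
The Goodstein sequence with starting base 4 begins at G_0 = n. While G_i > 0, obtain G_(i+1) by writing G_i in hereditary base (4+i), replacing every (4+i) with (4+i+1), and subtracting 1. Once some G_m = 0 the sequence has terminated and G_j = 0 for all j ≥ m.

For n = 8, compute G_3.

9

G_0=8  [base 4] 2·4  →[4↦5]→  2·5 = 10  −1 ⇒ G_1=9
G_1=9  [base 5] 5 + 4  →[5↦6]→  6 + 4 = 10  −1 ⇒ G_2=9
G_2=9  [base 6] 6 + 3  →[6↦7]→  7 + 3 = 10  −1 ⇒ G_3=9
G_3=9  [base 7] 7 + 2  →[7↦8]→  8 + 2 = 10  −1 ⇒ G_4=9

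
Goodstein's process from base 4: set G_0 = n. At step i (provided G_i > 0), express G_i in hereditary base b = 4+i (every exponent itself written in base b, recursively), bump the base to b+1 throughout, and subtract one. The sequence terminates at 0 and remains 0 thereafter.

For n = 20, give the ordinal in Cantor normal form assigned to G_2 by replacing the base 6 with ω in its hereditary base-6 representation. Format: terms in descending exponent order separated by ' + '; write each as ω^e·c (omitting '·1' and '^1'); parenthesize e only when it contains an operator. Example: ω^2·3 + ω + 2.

(0) 20|_4 = 4^2 + 4 ↦ 5^2 + 5|_5 = 30 ⇒ 29
(1) 29|_5 = 5^2 + 4 ↦ 6^2 + 4|_6 = 40 ⇒ 39
(2) 39|_6 = 6^2 + 3 ↦ 7^2 + 3|_7 = 52 ⇒ 51

ω^2 + 3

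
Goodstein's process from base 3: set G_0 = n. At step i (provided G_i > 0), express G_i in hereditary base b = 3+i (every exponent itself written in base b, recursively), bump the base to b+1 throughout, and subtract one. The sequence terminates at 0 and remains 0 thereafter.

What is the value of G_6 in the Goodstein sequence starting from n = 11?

47

base 3: 11 = 3^2 + 2; at 4: 4^2 + 2 = 18; next = 17
base 4: 17 = 4^2 + 1; at 5: 5^2 + 1 = 26; next = 25
base 5: 25 = 5^2; at 6: 6^2 = 36; next = 35
base 6: 35 = 5·6 + 5; at 7: 5·7 + 5 = 40; next = 39
base 7: 39 = 5·7 + 4; at 8: 5·8 + 4 = 44; next = 43
base 8: 43 = 5·8 + 3; at 9: 5·9 + 3 = 48; next = 47
base 9: 47 = 5·9 + 2; at 10: 5·10 + 2 = 52; next = 51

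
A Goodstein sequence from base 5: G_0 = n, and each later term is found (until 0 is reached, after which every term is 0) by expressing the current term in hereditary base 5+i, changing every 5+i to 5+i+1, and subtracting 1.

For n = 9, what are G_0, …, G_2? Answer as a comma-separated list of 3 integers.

9, 9, 9

step 0: 9 = 5 + 4; sub 6 for 5: 6 + 4; = 10; G_1 = 10−1 = 9
step 1: 9 = 6 + 3; sub 7 for 6: 7 + 3; = 10; G_2 = 10−1 = 9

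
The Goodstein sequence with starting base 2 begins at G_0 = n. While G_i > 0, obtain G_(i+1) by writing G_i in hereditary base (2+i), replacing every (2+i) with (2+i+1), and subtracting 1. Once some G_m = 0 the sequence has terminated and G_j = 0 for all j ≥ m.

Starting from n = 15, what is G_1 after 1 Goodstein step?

G_0 = 15. HB_2(15) = 2^(2 + 1) + 2^2 + 2 + 1. Bump = 112. G_1 = 111.
G_1 = 111. HB_3(111) = 3^(3 + 1) + 3^3 + 3. Bump = 1284. G_2 = 1283.

111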